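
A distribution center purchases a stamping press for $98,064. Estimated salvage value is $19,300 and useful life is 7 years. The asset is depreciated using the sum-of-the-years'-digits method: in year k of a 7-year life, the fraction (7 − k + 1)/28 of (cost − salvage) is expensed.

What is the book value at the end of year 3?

Depreciable base = $98,064 − $19,300 = $78,764.
Sum of the years' digits = 7+6+5+4+3+2+1 = 28.
Year 1: $78,764 × 7/28 = $19,691. Book value $78,373.
Year 2: $78,764 × 6/28 = $16,878. Book value $61,495.
Year 3: $78,764 × 5/28 = $14,065. Book value $47,430.

$47,430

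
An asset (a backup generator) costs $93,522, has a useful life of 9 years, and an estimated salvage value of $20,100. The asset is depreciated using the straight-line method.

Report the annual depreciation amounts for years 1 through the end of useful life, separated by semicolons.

$8,158; $8,158; $8,158; $8,158; $8,158; $8,158; $8,158; $8,158; $8,158

Depreciable base = $93,522 − $20,100 = $73,422.
Annual expense = $73,422 / 9 = $8,158.
End of year 1: book value $85,364.
End of year 2: book value $77,206.
End of year 3: book value $69,048.
End of year 4: book value $60,890.
End of year 5: book value $52,732.
End of year 6: book value $44,574.
End of year 7: book value $36,416.
End of year 8: book value $28,258.
End of year 9: book value $20,100.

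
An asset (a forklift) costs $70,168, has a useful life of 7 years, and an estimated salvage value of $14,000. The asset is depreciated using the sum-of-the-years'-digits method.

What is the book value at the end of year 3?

$34,060

Depreciable base = $70,168 − $14,000 = $56,168.
Sum of the years' digits = 7+6+5+4+3+2+1 = 28.
Year 1: $56,168 × 7/28 = $14,042. Book value $56,126.
Year 2: $56,168 × 6/28 = $12,036. Book value $44,090.
Year 3: $56,168 × 5/28 = $10,030. Book value $34,060.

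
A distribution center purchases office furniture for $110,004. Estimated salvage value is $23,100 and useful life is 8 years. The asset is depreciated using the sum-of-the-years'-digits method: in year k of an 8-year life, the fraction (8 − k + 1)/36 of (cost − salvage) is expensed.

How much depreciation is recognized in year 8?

$2,414

Depreciable base = $110,004 − $23,100 = $86,904.
Sum of the years' digits = 8+7+6+5+4+3+2+1 = 36.
Year 1: $86,904 × 8/36 = $19,312. Book value $90,692.
Year 2: $86,904 × 7/36 = $16,898. Book value $73,794.
Year 3: $86,904 × 6/36 = $14,484. Book value $59,310.
Year 4: $86,904 × 5/36 = $12,070. Book value $47,240.
Year 5: $86,904 × 4/36 = $9,656. Book value $37,584.
Year 6: $86,904 × 3/36 = $7,242. Book value $30,342.
Year 7: $86,904 × 2/36 = $4,828. Book value $25,514.
Year 8: $86,904 × 1/36 = $2,414. Book value $23,100.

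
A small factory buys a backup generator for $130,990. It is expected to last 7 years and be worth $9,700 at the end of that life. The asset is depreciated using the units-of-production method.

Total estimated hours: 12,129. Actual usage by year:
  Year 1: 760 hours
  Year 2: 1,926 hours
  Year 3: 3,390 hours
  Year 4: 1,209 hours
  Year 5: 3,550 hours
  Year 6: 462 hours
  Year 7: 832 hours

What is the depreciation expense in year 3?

Depreciable base = $130,990 − $9,700 = $121,290.
Rate = $121,290 / 12,129 hours = $10 per hour.
Year 1: 760 × $10 = $7,600. Book value $123,390.
Year 2: 1,926 × $10 = $19,260. Book value $104,130.
Year 3: 3,390 × $10 = $33,900. Book value $70,230.

$33,900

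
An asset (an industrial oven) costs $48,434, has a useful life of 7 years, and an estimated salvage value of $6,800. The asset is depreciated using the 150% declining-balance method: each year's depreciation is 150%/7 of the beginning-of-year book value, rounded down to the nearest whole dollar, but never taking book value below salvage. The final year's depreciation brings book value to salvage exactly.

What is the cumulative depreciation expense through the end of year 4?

$29,973

Depreciable base = $48,434 − $6,800 = $41,634.
Year 1: ⌊$48,434 × 150%/7⌋ = $10,378. Book value $38,056.
Year 2: ⌊$38,056 × 150%/7⌋ = $8,154. Book value $29,902.
Year 3: ⌊$29,902 × 150%/7⌋ = $6,407. Book value $23,495.
Year 4: ⌊$23,495 × 150%/7⌋ = $5,034. Book value $18,461.
Accumulated through year 4 = $48,434 − $18,461 = $29,973.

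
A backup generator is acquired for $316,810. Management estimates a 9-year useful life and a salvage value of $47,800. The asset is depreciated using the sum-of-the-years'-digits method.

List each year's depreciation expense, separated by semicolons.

$53,802; $47,824; $41,846; $35,868; $29,890; $23,912; $17,934; $11,956; $5,978

Depreciable base = $316,810 − $47,800 = $269,010.
Sum of the years' digits = 9+8+7+6+5+4+3+2+1 = 45.
Year 1: $269,010 × 9/45 = $53,802. Book value $263,008.
Year 2: $269,010 × 8/45 = $47,824. Book value $215,184.
Year 3: $269,010 × 7/45 = $41,846. Book value $173,338.
Year 4: $269,010 × 6/45 = $35,868. Book value $137,470.
Year 5: $269,010 × 5/45 = $29,890. Book value $107,580.
Year 6: $269,010 × 4/45 = $23,912. Book value $83,668.
Year 7: $269,010 × 3/45 = $17,934. Book value $65,734.
Year 8: $269,010 × 2/45 = $11,956. Book value $53,778.
Year 9: $269,010 × 1/45 = $5,978. Book value $47,800.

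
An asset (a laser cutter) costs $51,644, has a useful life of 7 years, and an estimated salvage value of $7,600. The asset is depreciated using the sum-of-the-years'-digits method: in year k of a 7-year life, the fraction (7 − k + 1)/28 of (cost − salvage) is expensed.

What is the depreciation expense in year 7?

Depreciable base = $51,644 − $7,600 = $44,044.
Sum of the years' digits = 7+6+5+4+3+2+1 = 28.
Year 1: $44,044 × 7/28 = $11,011. Book value $40,633.
Year 2: $44,044 × 6/28 = $9,438. Book value $31,195.
Year 3: $44,044 × 5/28 = $7,865. Book value $23,330.
Year 4: $44,044 × 4/28 = $6,292. Book value $17,038.
Year 5: $44,044 × 3/28 = $4,719. Book value $12,319.
Year 6: $44,044 × 2/28 = $3,146. Book value $9,173.
Year 7: $44,044 × 1/28 = $1,573. Book value $7,600.

$1,573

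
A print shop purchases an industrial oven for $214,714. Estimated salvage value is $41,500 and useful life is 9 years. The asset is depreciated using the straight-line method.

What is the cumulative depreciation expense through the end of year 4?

Depreciable base = $214,714 − $41,500 = $173,214.
Annual expense = $173,214 / 9 = $19,246.
End of year 1: book value $195,468.
End of year 2: book value $176,222.
End of year 3: book value $156,976.
End of year 4: book value $137,730.
Accumulated through year 4 = $214,714 − $137,730 = $76,984.

$76,984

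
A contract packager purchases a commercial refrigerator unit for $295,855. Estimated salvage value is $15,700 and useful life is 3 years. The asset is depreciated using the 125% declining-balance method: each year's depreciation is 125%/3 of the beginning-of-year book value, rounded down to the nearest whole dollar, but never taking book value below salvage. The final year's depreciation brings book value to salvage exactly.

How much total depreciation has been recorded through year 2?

Depreciable base = $295,855 − $15,700 = $280,155.
Year 1: ⌊$295,855 × 125%/3⌋ = $123,272. Book value $172,583.
Year 2: ⌊$172,583 × 125%/3⌋ = $71,909. Book value $100,674.
Accumulated through year 2 = $295,855 − $100,674 = $195,181.

$195,181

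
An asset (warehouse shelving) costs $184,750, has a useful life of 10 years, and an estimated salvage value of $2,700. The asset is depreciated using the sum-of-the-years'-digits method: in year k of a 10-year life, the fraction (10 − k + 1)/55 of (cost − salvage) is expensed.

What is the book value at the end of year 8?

Depreciable base = $184,750 − $2,700 = $182,050.
Sum of the years' digits = 10+9+8+7+6+5+4+3+2+1 = 55.
Year 1: $182,050 × 10/55 = $33,100. Book value $151,650.
Year 2: $182,050 × 9/55 = $29,790. Book value $121,860.
Year 3: $182,050 × 8/55 = $26,480. Book value $95,380.
Year 4: $182,050 × 7/55 = $23,170. Book value $72,210.
Year 5: $182,050 × 6/55 = $19,860. Book value $52,350.
Year 6: $182,050 × 5/55 = $16,550. Book value $35,800.
Year 7: $182,050 × 4/55 = $13,240. Book value $22,560.
Year 8: $182,050 × 3/55 = $9,930. Book value $12,630.

$12,630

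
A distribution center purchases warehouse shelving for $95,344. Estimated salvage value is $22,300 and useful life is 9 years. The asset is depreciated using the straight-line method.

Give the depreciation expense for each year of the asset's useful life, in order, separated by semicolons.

$8,116; $8,116; $8,116; $8,116; $8,116; $8,116; $8,116; $8,116; $8,116

Depreciable base = $95,344 − $22,300 = $73,044.
Annual expense = $73,044 / 9 = $8,116.
End of year 1: book value $87,228.
End of year 2: book value $79,112.
End of year 3: book value $70,996.
End of year 4: book value $62,880.
End of year 5: book value $54,764.
End of year 6: book value $46,648.
End of year 7: book value $38,532.
End of year 8: book value $30,416.
End of year 9: book value $22,300.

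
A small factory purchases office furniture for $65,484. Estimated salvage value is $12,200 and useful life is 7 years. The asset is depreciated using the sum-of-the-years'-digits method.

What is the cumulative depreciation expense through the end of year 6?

$51,381

Depreciable base = $65,484 − $12,200 = $53,284.
Sum of the years' digits = 7+6+5+4+3+2+1 = 28.
Year 1: $53,284 × 7/28 = $13,321. Book value $52,163.
Year 2: $53,284 × 6/28 = $11,418. Book value $40,745.
Year 3: $53,284 × 5/28 = $9,515. Book value $31,230.
Year 4: $53,284 × 4/28 = $7,612. Book value $23,618.
Year 5: $53,284 × 3/28 = $5,709. Book value $17,909.
Year 6: $53,284 × 2/28 = $3,806. Book value $14,103.
Accumulated through year 6 = $65,484 − $14,103 = $51,381.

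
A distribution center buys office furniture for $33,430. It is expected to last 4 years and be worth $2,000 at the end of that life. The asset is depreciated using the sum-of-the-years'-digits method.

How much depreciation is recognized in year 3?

$6,286

Depreciable base = $33,430 − $2,000 = $31,430.
Sum of the years' digits = 4+3+2+1 = 10.
Year 1: $31,430 × 4/10 = $12,572. Book value $20,858.
Year 2: $31,430 × 3/10 = $9,429. Book value $11,429.
Year 3: $31,430 × 2/10 = $6,286. Book value $5,143.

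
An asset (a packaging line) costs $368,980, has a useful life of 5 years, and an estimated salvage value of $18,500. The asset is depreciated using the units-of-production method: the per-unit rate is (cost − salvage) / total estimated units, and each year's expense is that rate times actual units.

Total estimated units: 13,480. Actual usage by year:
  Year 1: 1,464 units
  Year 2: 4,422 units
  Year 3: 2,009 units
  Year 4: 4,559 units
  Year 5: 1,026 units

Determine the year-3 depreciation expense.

$52,234

Depreciable base = $368,980 − $18,500 = $350,480.
Rate = $350,480 / 13,480 units = $26 per unit.
Year 1: 1,464 × $26 = $38,064. Book value $330,916.
Year 2: 4,422 × $26 = $114,972. Book value $215,944.
Year 3: 2,009 × $26 = $52,234. Book value $163,710.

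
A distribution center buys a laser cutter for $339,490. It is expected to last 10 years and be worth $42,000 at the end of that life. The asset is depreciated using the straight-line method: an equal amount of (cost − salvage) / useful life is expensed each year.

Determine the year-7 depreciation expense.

$29,749

Depreciable base = $339,490 − $42,000 = $297,490.
Annual expense = $297,490 / 10 = $29,749.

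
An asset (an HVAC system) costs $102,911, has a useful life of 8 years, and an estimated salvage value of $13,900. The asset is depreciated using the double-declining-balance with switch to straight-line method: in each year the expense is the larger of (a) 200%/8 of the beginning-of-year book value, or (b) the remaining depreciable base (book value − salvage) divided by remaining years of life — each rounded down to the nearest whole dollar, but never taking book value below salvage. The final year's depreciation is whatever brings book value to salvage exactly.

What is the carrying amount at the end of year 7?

Depreciable base = $102,911 − $13,900 = $89,011.
Year 1: DB = ⌊$102,911 × 200%/8⌋ = $25,727; SL = ⌊$89,011/8⌋ = $11,126 → take DB $25,727. Book value $77,184.
Year 2: DB = ⌊$77,184 × 200%/8⌋ = $19,296; SL = ⌊$63,284/7⌋ = $9,040 → take DB $19,296. Book value $57,888.
Year 3: DB = ⌊$57,888 × 200%/8⌋ = $14,472; SL = ⌊$43,988/6⌋ = $7,331 → take DB $14,472. Book value $43,416.
Year 4: DB = ⌊$43,416 × 200%/8⌋ = $10,854; SL = ⌊$29,516/5⌋ = $5,903 → take DB $10,854. Book value $32,562.
Year 5: DB = ⌊$32,562 × 200%/8⌋ = $8,140; SL = ⌊$18,662/4⌋ = $4,665 → take DB $8,140. Book value $24,422.
Year 6: DB = ⌊$24,422 × 200%/8⌋ = $6,105; SL = ⌊$10,522/3⌋ = $3,507 → take DB $6,105. Book value $18,317.
Year 7: DB = ⌊$18,317 × 200%/8⌋ = $4,579; SL = ⌊$4,417/2⌋ = $2,208 → take DB $4,579, capped at $4,417. Book value $13,900.

$13,900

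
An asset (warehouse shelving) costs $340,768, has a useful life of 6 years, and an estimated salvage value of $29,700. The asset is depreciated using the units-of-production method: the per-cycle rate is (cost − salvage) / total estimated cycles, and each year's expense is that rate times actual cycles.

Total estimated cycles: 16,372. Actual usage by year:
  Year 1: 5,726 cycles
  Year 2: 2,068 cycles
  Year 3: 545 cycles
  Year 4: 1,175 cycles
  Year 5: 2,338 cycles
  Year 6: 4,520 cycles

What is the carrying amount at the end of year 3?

Depreciable base = $340,768 − $29,700 = $311,068.
Rate = $311,068 / 16,372 cycles = $19 per cycle.
Year 1: 5,726 × $19 = $108,794. Book value $231,974.
Year 2: 2,068 × $19 = $39,292. Book value $192,682.
Year 3: 545 × $19 = $10,355. Book value $182,327.

$182,327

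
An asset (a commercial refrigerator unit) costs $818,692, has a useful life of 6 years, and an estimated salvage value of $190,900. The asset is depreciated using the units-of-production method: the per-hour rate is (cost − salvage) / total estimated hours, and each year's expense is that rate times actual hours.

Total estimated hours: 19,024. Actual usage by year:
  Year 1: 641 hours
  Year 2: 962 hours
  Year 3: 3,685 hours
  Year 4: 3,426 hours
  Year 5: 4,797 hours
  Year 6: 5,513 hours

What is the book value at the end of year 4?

$531,130

Depreciable base = $818,692 − $190,900 = $627,792.
Rate = $627,792 / 19,024 hours = $33 per hour.
Year 1: 641 × $33 = $21,153. Book value $797,539.
Year 2: 962 × $33 = $31,746. Book value $765,793.
Year 3: 3,685 × $33 = $121,605. Book value $644,188.
Year 4: 3,426 × $33 = $113,058. Book value $531,130.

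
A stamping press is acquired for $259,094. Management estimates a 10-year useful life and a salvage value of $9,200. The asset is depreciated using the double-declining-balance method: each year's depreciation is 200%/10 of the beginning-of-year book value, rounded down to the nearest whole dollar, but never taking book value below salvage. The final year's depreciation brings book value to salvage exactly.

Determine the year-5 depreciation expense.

$21,225

Depreciable base = $259,094 − $9,200 = $249,894.
Year 1: ⌊$259,094 × 200%/10⌋ = $51,818. Book value $207,276.
Year 2: ⌊$207,276 × 200%/10⌋ = $41,455. Book value $165,821.
Year 3: ⌊$165,821 × 200%/10⌋ = $33,164. Book value $132,657.
Year 4: ⌊$132,657 × 200%/10⌋ = $26,531. Book value $106,126.
Year 5: ⌊$106,126 × 200%/10⌋ = $21,225. Book value $84,901.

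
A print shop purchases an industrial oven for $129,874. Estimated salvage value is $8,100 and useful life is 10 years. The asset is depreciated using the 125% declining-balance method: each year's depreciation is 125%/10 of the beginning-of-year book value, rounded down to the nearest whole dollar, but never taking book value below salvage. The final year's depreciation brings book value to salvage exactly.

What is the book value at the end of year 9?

Depreciable base = $129,874 − $8,100 = $121,774.
Year 1: ⌊$129,874 × 125%/10⌋ = $16,234. Book value $113,640.
Year 2: ⌊$113,640 × 125%/10⌋ = $14,205. Book value $99,435.
Year 3: ⌊$99,435 × 125%/10⌋ = $12,429. Book value $87,006.
Year 4: ⌊$87,006 × 125%/10⌋ = $10,875. Book value $76,131.
Year 5: ⌊$76,131 × 125%/10⌋ = $9,516. Book value $66,615.
Year 6: ⌊$66,615 × 125%/10⌋ = $8,326. Book value $58,289.
Year 7: ⌊$58,289 × 125%/10⌋ = $7,286. Book value $51,003.
Year 8: ⌊$51,003 × 125%/10⌋ = $6,375. Book value $44,628.
Year 9: ⌊$44,628 × 125%/10⌋ = $5,578. Book value $39,050.

$39,050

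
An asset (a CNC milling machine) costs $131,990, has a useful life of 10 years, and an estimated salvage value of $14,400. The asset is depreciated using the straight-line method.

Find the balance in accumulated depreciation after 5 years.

$58,795

Depreciable base = $131,990 − $14,400 = $117,590.
Annual expense = $117,590 / 10 = $11,759.
End of year 1: book value $120,231.
End of year 2: book value $108,472.
End of year 3: book value $96,713.
End of year 4: book value $84,954.
End of year 5: book value $73,195.
Accumulated through year 5 = $131,990 − $73,195 = $58,795.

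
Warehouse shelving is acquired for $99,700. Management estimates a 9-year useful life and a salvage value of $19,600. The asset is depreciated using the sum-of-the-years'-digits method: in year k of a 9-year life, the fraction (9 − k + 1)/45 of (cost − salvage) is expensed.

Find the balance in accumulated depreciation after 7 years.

$74,760

Depreciable base = $99,700 − $19,600 = $80,100.
Sum of the years' digits = 9+8+7+6+5+4+3+2+1 = 45.
Year 1: $80,100 × 9/45 = $16,020. Book value $83,680.
Year 2: $80,100 × 8/45 = $14,240. Book value $69,440.
Year 3: $80,100 × 7/45 = $12,460. Book value $56,980.
Year 4: $80,100 × 6/45 = $10,680. Book value $46,300.
Year 5: $80,100 × 5/45 = $8,900. Book value $37,400.
Year 6: $80,100 × 4/45 = $7,120. Book value $30,280.
Year 7: $80,100 × 3/45 = $5,340. Book value $24,940.
Accumulated through year 7 = $99,700 − $24,940 = $74,760.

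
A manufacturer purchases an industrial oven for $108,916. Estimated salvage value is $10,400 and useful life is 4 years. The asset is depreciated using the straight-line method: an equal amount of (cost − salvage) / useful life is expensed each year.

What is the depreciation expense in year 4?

Depreciable base = $108,916 − $10,400 = $98,516.
Annual expense = $98,516 / 4 = $24,629.

$24,629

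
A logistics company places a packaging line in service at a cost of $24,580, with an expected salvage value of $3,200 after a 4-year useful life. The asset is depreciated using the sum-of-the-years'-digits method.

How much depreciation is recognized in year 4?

Depreciable base = $24,580 − $3,200 = $21,380.
Sum of the years' digits = 4+3+2+1 = 10.
Year 1: $21,380 × 4/10 = $8,552. Book value $16,028.
Year 2: $21,380 × 3/10 = $6,414. Book value $9,614.
Year 3: $21,380 × 2/10 = $4,276. Book value $5,338.
Year 4: $21,380 × 1/10 = $2,138. Book value $3,200.

$2,138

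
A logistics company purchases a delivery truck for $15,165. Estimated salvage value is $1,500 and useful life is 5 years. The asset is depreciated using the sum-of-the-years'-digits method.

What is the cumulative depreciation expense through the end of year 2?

$8,199

Depreciable base = $15,165 − $1,500 = $13,665.
Sum of the years' digits = 5+4+3+2+1 = 15.
Year 1: $13,665 × 5/15 = $4,555. Book value $10,610.
Year 2: $13,665 × 4/15 = $3,644. Book value $6,966.
Accumulated through year 2 = $15,165 − $6,966 = $8,199.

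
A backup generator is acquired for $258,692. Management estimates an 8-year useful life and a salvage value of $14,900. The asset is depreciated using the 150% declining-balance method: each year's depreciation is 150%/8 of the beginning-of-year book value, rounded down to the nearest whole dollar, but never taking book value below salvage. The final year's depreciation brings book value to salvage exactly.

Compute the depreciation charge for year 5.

$21,138

Depreciable base = $258,692 − $14,900 = $243,792.
Year 1: ⌊$258,692 × 150%/8⌋ = $48,504. Book value $210,188.
Year 2: ⌊$210,188 × 150%/8⌋ = $39,410. Book value $170,778.
Year 3: ⌊$170,778 × 150%/8⌋ = $32,020. Book value $138,758.
Year 4: ⌊$138,758 × 150%/8⌋ = $26,017. Book value $112,741.
Year 5: ⌊$112,741 × 150%/8⌋ = $21,138. Book value $91,603.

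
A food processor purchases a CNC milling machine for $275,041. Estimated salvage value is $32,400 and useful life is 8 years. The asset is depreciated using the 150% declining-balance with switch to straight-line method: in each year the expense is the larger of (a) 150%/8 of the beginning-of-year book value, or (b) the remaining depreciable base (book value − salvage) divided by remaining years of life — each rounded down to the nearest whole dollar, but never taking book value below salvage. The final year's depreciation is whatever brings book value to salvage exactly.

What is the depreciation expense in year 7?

$21,664

Depreciable base = $275,041 − $32,400 = $242,641.
Year 1: DB = ⌊$275,041 × 150%/8⌋ = $51,570; SL = ⌊$242,641/8⌋ = $30,330 → take DB $51,570. Book value $223,471.
Year 2: DB = ⌊$223,471 × 150%/8⌋ = $41,900; SL = ⌊$191,071/7⌋ = $27,295 → take DB $41,900. Book value $181,571.
Year 3: DB = ⌊$181,571 × 150%/8⌋ = $34,044; SL = ⌊$149,171/6⌋ = $24,861 → take DB $34,044. Book value $147,527.
Year 4: DB = ⌊$147,527 × 150%/8⌋ = $27,661; SL = ⌊$115,127/5⌋ = $23,025 → take DB $27,661. Book value $119,866.
Year 5: DB = ⌊$119,866 × 150%/8⌋ = $22,474; SL = ⌊$87,466/4⌋ = $21,866 → take DB $22,474. Book value $97,392.
Year 6: DB = ⌊$97,392 × 150%/8⌋ = $18,261; SL = ⌊$64,992/3⌋ = $21,664 → take SL $21,664. Book value $75,728.
Year 7: DB = ⌊$75,728 × 150%/8⌋ = $14,199; SL = ⌊$43,328/2⌋ = $21,664 → take SL $21,664. Book value $54,064.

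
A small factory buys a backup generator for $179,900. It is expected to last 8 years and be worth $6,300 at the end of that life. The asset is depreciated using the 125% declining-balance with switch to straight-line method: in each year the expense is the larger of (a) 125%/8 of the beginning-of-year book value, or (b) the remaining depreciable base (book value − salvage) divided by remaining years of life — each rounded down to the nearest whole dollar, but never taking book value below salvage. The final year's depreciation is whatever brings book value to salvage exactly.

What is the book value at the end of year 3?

Depreciable base = $179,900 − $6,300 = $173,600.
Year 1: DB = ⌊$179,900 × 125%/8⌋ = $28,109; SL = ⌊$173,600/8⌋ = $21,700 → take DB $28,109. Book value $151,791.
Year 2: DB = ⌊$151,791 × 125%/8⌋ = $23,717; SL = ⌊$145,491/7⌋ = $20,784 → take DB $23,717. Book value $128,074.
Year 3: DB = ⌊$128,074 × 125%/8⌋ = $20,011; SL = ⌊$121,774/6⌋ = $20,295 → take SL $20,295. Book value $107,779.

$107,779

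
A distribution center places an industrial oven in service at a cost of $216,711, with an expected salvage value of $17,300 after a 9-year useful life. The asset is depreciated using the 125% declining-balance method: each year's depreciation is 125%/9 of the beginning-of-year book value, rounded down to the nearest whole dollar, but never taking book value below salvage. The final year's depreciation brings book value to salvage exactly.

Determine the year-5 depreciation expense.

Depreciable base = $216,711 − $17,300 = $199,411.
Year 1: ⌊$216,711 × 125%/9⌋ = $30,098. Book value $186,613.
Year 2: ⌊$186,613 × 125%/9⌋ = $25,918. Book value $160,695.
Year 3: ⌊$160,695 × 125%/9⌋ = $22,318. Book value $138,377.
Year 4: ⌊$138,377 × 125%/9⌋ = $19,219. Book value $119,158.
Year 5: ⌊$119,158 × 125%/9⌋ = $16,549. Book value $102,609.

$16,549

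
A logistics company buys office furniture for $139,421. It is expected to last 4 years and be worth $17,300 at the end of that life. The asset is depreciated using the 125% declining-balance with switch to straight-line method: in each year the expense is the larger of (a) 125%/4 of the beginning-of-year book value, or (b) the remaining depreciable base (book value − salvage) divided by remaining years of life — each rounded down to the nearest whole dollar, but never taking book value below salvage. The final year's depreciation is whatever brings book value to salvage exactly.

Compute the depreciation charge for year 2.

Depreciable base = $139,421 − $17,300 = $122,121.
Year 1: DB = ⌊$139,421 × 125%/4⌋ = $43,569; SL = ⌊$122,121/4⌋ = $30,530 → take DB $43,569. Book value $95,852.
Year 2: DB = ⌊$95,852 × 125%/4⌋ = $29,953; SL = ⌊$78,552/3⌋ = $26,184 → take DB $29,953. Book value $65,899.

$29,953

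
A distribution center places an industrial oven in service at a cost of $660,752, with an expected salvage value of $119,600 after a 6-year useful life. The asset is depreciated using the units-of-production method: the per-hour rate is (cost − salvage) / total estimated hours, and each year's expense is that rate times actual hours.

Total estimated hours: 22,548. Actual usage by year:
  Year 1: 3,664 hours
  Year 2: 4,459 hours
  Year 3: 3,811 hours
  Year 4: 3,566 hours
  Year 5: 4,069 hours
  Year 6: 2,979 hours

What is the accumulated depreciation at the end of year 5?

$469,656

Depreciable base = $660,752 − $119,600 = $541,152.
Rate = $541,152 / 22,548 hours = $24 per hour.
Year 1: 3,664 × $24 = $87,936. Book value $572,816.
Year 2: 4,459 × $24 = $107,016. Book value $465,800.
Year 3: 3,811 × $24 = $91,464. Book value $374,336.
Year 4: 3,566 × $24 = $85,584. Book value $288,752.
Year 5: 4,069 × $24 = $97,656. Book value $191,096.
Accumulated through year 5 = $660,752 − $191,096 = $469,656.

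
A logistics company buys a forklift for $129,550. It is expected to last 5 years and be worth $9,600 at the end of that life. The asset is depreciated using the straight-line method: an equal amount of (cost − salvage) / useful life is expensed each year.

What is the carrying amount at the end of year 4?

$33,590

Depreciable base = $129,550 − $9,600 = $119,950.
Annual expense = $119,950 / 5 = $23,990.
End of year 1: book value $105,560.
End of year 2: book value $81,570.
End of year 3: book value $57,580.
End of year 4: book value $33,590.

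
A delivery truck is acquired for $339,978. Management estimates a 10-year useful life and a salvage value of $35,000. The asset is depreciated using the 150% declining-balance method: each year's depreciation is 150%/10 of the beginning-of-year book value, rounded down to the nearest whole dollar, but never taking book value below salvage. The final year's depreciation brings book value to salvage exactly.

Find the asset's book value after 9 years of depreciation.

$78,748

Depreciable base = $339,978 − $35,000 = $304,978.
Year 1: ⌊$339,978 × 150%/10⌋ = $50,996. Book value $288,982.
Year 2: ⌊$288,982 × 150%/10⌋ = $43,347. Book value $245,635.
Year 3: ⌊$245,635 × 150%/10⌋ = $36,845. Book value $208,790.
Year 4: ⌊$208,790 × 150%/10⌋ = $31,318. Book value $177,472.
Year 5: ⌊$177,472 × 150%/10⌋ = $26,620. Book value $150,852.
Year 6: ⌊$150,852 × 150%/10⌋ = $22,627. Book value $128,225.
Year 7: ⌊$128,225 × 150%/10⌋ = $19,233. Book value $108,992.
Year 8: ⌊$108,992 × 150%/10⌋ = $16,348. Book value $92,644.
Year 9: ⌊$92,644 × 150%/10⌋ = $13,896. Book value $78,748.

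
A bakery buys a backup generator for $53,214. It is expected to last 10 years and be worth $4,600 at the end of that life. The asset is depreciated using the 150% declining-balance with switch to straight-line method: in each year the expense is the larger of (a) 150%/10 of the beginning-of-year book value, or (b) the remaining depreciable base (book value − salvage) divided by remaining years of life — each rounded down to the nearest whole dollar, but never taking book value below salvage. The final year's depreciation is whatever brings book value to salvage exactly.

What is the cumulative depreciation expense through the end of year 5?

Depreciable base = $53,214 − $4,600 = $48,614.
Year 1: DB = ⌊$53,214 × 150%/10⌋ = $7,982; SL = ⌊$48,614/10⌋ = $4,861 → take DB $7,982. Book value $45,232.
Year 2: DB = ⌊$45,232 × 150%/10⌋ = $6,784; SL = ⌊$40,632/9⌋ = $4,514 → take DB $6,784. Book value $38,448.
Year 3: DB = ⌊$38,448 × 150%/10⌋ = $5,767; SL = ⌊$33,848/8⌋ = $4,231 → take DB $5,767. Book value $32,681.
Year 4: DB = ⌊$32,681 × 150%/10⌋ = $4,902; SL = ⌊$28,081/7⌋ = $4,011 → take DB $4,902. Book value $27,779.
Year 5: DB = ⌊$27,779 × 150%/10⌋ = $4,166; SL = ⌊$23,179/6⌋ = $3,863 → take DB $4,166. Book value $23,613.
Accumulated through year 5 = $53,214 − $23,613 = $29,601.

$29,601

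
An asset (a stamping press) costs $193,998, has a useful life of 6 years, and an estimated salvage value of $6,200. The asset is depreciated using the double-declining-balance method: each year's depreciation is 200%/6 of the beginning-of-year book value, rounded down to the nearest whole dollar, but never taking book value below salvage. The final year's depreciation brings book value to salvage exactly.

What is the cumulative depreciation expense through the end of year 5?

Depreciable base = $193,998 − $6,200 = $187,798.
Year 1: ⌊$193,998 × 200%/6⌋ = $64,666. Book value $129,332.
Year 2: ⌊$129,332 × 200%/6⌋ = $43,110. Book value $86,222.
Year 3: ⌊$86,222 × 200%/6⌋ = $28,740. Book value $57,482.
Year 4: ⌊$57,482 × 200%/6⌋ = $19,160. Book value $38,322.
Year 5: ⌊$38,322 × 200%/6⌋ = $12,774. Book value $25,548.
Accumulated through year 5 = $193,998 − $25,548 = $168,450.

$168,450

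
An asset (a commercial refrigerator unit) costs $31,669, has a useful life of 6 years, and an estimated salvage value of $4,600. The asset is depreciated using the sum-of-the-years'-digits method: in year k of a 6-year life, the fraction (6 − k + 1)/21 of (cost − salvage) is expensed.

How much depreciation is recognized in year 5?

Depreciable base = $31,669 − $4,600 = $27,069.
Sum of the years' digits = 6+5+4+3+2+1 = 21.
Year 1: $27,069 × 6/21 = $7,734. Book value $23,935.
Year 2: $27,069 × 5/21 = $6,445. Book value $17,490.
Year 3: $27,069 × 4/21 = $5,156. Book value $12,334.
Year 4: $27,069 × 3/21 = $3,867. Book value $8,467.
Year 5: $27,069 × 2/21 = $2,578. Book value $5,889.

$2,578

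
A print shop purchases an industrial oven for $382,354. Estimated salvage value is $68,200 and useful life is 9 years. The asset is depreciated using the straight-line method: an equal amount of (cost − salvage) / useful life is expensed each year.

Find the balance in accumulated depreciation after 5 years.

$174,530

Depreciable base = $382,354 − $68,200 = $314,154.
Annual expense = $314,154 / 9 = $34,906.
End of year 1: book value $347,448.
End of year 2: book value $312,542.
End of year 3: book value $277,636.
End of year 4: book value $242,730.
End of year 5: book value $207,824.
Accumulated through year 5 = $382,354 − $207,824 = $174,530.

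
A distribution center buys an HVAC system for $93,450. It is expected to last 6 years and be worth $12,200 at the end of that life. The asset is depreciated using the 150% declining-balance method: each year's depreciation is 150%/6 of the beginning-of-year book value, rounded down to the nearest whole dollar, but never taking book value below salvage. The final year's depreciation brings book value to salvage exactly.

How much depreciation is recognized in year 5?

$7,392

Depreciable base = $93,450 − $12,200 = $81,250.
Year 1: ⌊$93,450 × 150%/6⌋ = $23,362. Book value $70,088.
Year 2: ⌊$70,088 × 150%/6⌋ = $17,522. Book value $52,566.
Year 3: ⌊$52,566 × 150%/6⌋ = $13,141. Book value $39,425.
Year 4: ⌊$39,425 × 150%/6⌋ = $9,856. Book value $29,569.
Year 5: ⌊$29,569 × 150%/6⌋ = $7,392. Book value $22,177.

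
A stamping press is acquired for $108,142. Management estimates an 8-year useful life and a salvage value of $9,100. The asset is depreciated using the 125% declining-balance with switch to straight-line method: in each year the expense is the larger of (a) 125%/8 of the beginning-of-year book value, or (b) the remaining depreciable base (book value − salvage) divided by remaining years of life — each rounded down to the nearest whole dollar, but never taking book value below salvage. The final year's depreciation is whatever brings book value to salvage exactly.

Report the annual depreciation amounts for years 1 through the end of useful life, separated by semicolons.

$16,897; $14,257; $12,029; $11,171; $11,172; $11,172; $11,172; $11,172

Depreciable base = $108,142 − $9,100 = $99,042.
Year 1: DB = ⌊$108,142 × 125%/8⌋ = $16,897; SL = ⌊$99,042/8⌋ = $12,380 → take DB $16,897. Book value $91,245.
Year 2: DB = ⌊$91,245 × 125%/8⌋ = $14,257; SL = ⌊$82,145/7⌋ = $11,735 → take DB $14,257. Book value $76,988.
Year 3: DB = ⌊$76,988 × 125%/8⌋ = $12,029; SL = ⌊$67,888/6⌋ = $11,314 → take DB $12,029. Book value $64,959.
Year 4: DB = ⌊$64,959 × 125%/8⌋ = $10,149; SL = ⌊$55,859/5⌋ = $11,171 → take SL $11,171. Book value $53,788.
Year 5: DB = ⌊$53,788 × 125%/8⌋ = $8,404; SL = ⌊$44,688/4⌋ = $11,172 → take SL $11,172. Book value $42,616.
Year 6: DB = ⌊$42,616 × 125%/8⌋ = $6,658; SL = ⌊$33,516/3⌋ = $11,172 → take SL $11,172. Book value $31,444.
Year 7: DB = ⌊$31,444 × 125%/8⌋ = $4,913; SL = ⌊$22,344/2⌋ = $11,172 → take SL $11,172. Book value $20,272.
Year 8 (final): $20,272 − $9,100 = $11,172. Book value $9,100.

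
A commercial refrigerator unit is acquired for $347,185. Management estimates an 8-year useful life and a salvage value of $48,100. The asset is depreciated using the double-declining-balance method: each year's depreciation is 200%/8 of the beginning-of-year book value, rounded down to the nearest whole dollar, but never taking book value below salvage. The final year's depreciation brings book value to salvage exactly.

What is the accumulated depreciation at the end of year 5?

Depreciable base = $347,185 − $48,100 = $299,085.
Year 1: ⌊$347,185 × 200%/8⌋ = $86,796. Book value $260,389.
Year 2: ⌊$260,389 × 200%/8⌋ = $65,097. Book value $195,292.
Year 3: ⌊$195,292 × 200%/8⌋ = $48,823. Book value $146,469.
Year 4: ⌊$146,469 × 200%/8⌋ = $36,617. Book value $109,852.
Year 5: ⌊$109,852 × 200%/8⌋ = $27,463. Book value $82,389.
Accumulated through year 5 = $347,185 − $82,389 = $264,796.

$264,796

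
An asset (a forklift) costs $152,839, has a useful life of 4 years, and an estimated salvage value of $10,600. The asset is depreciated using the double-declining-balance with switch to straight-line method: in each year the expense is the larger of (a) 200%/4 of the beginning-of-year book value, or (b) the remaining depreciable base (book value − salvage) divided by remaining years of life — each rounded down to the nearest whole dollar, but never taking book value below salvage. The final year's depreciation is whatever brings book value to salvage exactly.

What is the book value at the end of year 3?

$19,105

Depreciable base = $152,839 − $10,600 = $142,239.
Year 1: DB = ⌊$152,839 × 200%/4⌋ = $76,419; SL = ⌊$142,239/4⌋ = $35,559 → take DB $76,419. Book value $76,420.
Year 2: DB = ⌊$76,420 × 200%/4⌋ = $38,210; SL = ⌊$65,820/3⌋ = $21,940 → take DB $38,210. Book value $38,210.
Year 3: DB = ⌊$38,210 × 200%/4⌋ = $19,105; SL = ⌊$27,610/2⌋ = $13,805 → take DB $19,105. Book value $19,105.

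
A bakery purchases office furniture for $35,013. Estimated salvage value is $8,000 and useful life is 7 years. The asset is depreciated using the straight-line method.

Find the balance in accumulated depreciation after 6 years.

Depreciable base = $35,013 − $8,000 = $27,013.
Annual expense = $27,013 / 7 = $3,859.
End of year 1: book value $31,154.
End of year 2: book value $27,295.
End of year 3: book value $23,436.
End of year 4: book value $19,577.
End of year 5: book value $15,718.
End of year 6: book value $11,859.
Accumulated through year 6 = $35,013 − $11,859 = $23,154.

$23,154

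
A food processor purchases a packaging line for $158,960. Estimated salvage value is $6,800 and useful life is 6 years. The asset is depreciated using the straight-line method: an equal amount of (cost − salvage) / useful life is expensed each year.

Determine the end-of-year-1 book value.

Depreciable base = $158,960 − $6,800 = $152,160.
Annual expense = $152,160 / 6 = $25,360.
End of year 1: book value $133,600.

$133,600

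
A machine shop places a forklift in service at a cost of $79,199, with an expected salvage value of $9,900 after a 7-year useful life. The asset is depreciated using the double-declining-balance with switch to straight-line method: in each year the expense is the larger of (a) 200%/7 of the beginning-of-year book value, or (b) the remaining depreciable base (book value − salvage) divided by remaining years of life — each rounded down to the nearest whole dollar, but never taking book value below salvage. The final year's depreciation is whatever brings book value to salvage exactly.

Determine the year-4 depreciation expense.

Depreciable base = $79,199 − $9,900 = $69,299.
Year 1: DB = ⌊$79,199 × 200%/7⌋ = $22,628; SL = ⌊$69,299/7⌋ = $9,899 → take DB $22,628. Book value $56,571.
Year 2: DB = ⌊$56,571 × 200%/7⌋ = $16,163; SL = ⌊$46,671/6⌋ = $7,778 → take DB $16,163. Book value $40,408.
Year 3: DB = ⌊$40,408 × 200%/7⌋ = $11,545; SL = ⌊$30,508/5⌋ = $6,101 → take DB $11,545. Book value $28,863.
Year 4: DB = ⌊$28,863 × 200%/7⌋ = $8,246; SL = ⌊$18,963/4⌋ = $4,740 → take DB $8,246. Book value $20,617.

$8,246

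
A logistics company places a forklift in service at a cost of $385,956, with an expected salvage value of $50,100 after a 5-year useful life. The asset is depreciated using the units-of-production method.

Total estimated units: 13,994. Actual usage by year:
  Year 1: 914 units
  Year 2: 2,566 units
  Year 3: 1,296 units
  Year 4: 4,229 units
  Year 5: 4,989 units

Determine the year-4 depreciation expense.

Depreciable base = $385,956 − $50,100 = $335,856.
Rate = $335,856 / 13,994 units = $24 per unit.
Year 1: 914 × $24 = $21,936. Book value $364,020.
Year 2: 2,566 × $24 = $61,584. Book value $302,436.
Year 3: 1,296 × $24 = $31,104. Book value $271,332.
Year 4: 4,229 × $24 = $101,496. Book value $169,836.

$101,496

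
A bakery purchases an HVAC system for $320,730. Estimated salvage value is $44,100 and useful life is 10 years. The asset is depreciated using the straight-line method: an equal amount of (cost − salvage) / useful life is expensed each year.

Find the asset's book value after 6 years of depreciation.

Depreciable base = $320,730 − $44,100 = $276,630.
Annual expense = $276,630 / 10 = $27,663.
End of year 1: book value $293,067.
End of year 2: book value $265,404.
End of year 3: book value $237,741.
End of year 4: book value $210,078.
End of year 5: book value $182,415.
End of year 6: book value $154,752.

$154,752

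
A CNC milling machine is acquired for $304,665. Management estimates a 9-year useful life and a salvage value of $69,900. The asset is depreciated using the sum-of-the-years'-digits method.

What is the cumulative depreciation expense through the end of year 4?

Depreciable base = $304,665 − $69,900 = $234,765.
Sum of the years' digits = 9+8+7+6+5+4+3+2+1 = 45.
Year 1: $234,765 × 9/45 = $46,953. Book value $257,712.
Year 2: $234,765 × 8/45 = $41,736. Book value $215,976.
Year 3: $234,765 × 7/45 = $36,519. Book value $179,457.
Year 4: $234,765 × 6/45 = $31,302. Book value $148,155.
Accumulated through year 4 = $304,665 − $148,155 = $156,510.

$156,510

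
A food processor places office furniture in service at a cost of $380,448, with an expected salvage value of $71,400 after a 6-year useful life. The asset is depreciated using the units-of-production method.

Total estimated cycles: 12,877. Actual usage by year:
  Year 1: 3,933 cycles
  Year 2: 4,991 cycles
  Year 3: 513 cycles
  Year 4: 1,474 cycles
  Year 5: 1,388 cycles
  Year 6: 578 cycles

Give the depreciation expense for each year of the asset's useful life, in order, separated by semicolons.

$94,392; $119,784; $12,312; $35,376; $33,312; $13,872

Depreciable base = $380,448 − $71,400 = $309,048.
Rate = $309,048 / 12,877 cycles = $24 per cycle.
Year 1: 3,933 × $24 = $94,392. Book value $286,056.
Year 2: 4,991 × $24 = $119,784. Book value $166,272.
Year 3: 513 × $24 = $12,312. Book value $153,960.
Year 4: 1,474 × $24 = $35,376. Book value $118,584.
Year 5: 1,388 × $24 = $33,312. Book value $85,272.
Year 6: 578 × $24 = $13,872. Book value $71,400.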